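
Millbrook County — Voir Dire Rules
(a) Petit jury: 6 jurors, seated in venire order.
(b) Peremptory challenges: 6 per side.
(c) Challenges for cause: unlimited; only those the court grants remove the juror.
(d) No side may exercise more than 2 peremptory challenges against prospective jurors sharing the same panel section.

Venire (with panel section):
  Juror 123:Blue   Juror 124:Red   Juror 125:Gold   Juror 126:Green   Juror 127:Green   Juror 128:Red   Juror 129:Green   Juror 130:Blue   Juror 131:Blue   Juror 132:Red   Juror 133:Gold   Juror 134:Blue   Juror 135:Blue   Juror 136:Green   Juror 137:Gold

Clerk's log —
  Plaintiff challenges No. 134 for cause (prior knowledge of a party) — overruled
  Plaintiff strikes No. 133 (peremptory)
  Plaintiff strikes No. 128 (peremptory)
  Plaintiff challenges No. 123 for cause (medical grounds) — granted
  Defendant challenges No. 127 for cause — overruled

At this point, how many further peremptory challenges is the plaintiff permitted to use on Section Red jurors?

Plaintiff peremptories so far: #133, #128 — 2 of 6 used, 4 left overall.
Against Section Red: #128 — 1 used; per-section cap 2 leaves 1.
Binding limit: min(4, 1) = 1.

1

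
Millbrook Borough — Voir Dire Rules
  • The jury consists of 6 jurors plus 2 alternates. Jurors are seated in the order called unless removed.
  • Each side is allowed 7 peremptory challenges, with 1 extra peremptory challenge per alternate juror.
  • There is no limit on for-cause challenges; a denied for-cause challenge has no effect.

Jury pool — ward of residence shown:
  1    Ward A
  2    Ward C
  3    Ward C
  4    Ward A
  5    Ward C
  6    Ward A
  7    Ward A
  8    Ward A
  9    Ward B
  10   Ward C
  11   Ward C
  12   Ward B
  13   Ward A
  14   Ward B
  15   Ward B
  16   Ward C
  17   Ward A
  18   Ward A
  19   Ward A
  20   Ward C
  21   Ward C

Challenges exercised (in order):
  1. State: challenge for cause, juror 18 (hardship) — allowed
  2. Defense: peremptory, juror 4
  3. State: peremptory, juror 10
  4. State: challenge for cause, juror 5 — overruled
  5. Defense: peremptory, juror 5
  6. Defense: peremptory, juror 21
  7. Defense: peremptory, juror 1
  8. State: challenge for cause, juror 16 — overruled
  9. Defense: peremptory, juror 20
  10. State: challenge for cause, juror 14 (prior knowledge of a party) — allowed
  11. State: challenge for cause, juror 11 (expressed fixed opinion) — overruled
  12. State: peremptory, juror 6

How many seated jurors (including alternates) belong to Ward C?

Removed: #1, #4, #5, #6, #10, #14, #18, #20, #21.
Seated (8 incl. alternates): #2, #3, #7, #8, #9, #11, #12, #13.
Of those, in Ward C: #2, #3, #11 → 3.

3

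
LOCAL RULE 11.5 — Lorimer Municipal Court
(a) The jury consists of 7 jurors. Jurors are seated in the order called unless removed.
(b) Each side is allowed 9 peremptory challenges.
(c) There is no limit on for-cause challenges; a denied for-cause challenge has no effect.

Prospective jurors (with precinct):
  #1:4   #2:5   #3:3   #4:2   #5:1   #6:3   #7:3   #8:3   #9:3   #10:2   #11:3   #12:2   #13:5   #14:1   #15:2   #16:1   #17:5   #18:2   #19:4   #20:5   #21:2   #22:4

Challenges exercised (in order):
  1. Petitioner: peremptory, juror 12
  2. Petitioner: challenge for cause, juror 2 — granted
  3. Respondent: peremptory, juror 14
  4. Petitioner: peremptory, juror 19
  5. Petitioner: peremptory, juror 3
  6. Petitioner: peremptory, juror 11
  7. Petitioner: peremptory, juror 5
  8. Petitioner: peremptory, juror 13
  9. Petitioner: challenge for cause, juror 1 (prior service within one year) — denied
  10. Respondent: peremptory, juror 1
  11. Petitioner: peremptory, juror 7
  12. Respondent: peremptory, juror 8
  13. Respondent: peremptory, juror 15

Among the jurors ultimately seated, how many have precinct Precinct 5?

1

Removed: #1, #2, #3, #5, #7, #8, #11, #12, #13, #14, #15, #19.
Seated jurors 1–7: #4, #6, #9, #10, #16, #17, #18.
Of those, in Precinct 5: #17 → 1.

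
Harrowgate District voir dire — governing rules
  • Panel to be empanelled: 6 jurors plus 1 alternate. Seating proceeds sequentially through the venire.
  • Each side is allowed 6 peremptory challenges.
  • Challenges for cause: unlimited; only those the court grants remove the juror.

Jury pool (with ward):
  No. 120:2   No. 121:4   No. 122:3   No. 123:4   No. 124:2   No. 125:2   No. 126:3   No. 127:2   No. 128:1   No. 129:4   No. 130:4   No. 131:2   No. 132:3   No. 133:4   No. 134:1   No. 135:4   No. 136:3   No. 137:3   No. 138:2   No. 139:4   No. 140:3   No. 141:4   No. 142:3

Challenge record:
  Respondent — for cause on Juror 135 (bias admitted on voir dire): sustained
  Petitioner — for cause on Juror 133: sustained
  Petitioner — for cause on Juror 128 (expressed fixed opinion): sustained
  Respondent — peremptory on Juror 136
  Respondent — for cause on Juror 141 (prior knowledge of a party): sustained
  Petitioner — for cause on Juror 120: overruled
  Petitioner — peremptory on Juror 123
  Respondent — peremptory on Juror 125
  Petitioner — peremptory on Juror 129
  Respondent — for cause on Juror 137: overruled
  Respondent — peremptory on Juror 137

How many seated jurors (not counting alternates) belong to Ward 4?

Removed: #123, #125, #128, #129, #133, #135, #136, #137, #141.
Seated jurors 1–6: #120, #121, #122, #124, #126, #127 (alternates #130 not counted).
Of those, in Ward 4: #121 → 1.

1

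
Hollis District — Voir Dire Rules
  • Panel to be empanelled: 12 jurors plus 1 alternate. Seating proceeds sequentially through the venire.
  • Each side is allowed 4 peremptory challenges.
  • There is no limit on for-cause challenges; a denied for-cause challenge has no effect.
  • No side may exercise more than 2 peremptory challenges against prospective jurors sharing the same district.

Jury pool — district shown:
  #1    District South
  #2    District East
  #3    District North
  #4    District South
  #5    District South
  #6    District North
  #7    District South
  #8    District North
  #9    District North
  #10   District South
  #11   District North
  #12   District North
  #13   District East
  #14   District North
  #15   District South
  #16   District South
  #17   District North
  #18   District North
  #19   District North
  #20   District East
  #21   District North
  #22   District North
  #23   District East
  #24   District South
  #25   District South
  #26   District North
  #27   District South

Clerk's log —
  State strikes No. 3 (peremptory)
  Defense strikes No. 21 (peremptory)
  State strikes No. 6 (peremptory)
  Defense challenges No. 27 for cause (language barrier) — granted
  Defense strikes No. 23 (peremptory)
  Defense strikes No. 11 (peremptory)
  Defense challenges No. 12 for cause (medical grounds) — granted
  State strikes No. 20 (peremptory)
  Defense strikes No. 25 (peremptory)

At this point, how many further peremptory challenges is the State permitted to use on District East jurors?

State peremptories so far: #3, #6, #20 — 3 of 4 used, 1 left overall.
Against District East: #20 — 1 used; per-district cap 2 leaves 1.
Binding limit: min(1, 1) = 1.

1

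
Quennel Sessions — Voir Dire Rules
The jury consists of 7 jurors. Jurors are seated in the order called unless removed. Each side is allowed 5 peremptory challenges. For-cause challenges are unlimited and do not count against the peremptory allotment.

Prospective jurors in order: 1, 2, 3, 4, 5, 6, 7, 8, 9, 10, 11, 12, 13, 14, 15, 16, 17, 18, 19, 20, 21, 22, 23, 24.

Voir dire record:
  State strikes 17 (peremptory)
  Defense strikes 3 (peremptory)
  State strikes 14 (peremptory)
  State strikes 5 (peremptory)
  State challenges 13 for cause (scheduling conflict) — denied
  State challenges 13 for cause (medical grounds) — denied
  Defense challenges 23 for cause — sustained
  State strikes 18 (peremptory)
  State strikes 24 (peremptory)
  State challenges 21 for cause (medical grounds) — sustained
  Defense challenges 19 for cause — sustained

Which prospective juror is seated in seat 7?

9

Removed: #3, #5, #14, #17, #18, #19, #21, #23, #24. (#13 stays — for-cause denied.)
Seating in order: seats 1–7 → #1, #2, #4, #6, #7, #8, #9.
So seat 7 is #9.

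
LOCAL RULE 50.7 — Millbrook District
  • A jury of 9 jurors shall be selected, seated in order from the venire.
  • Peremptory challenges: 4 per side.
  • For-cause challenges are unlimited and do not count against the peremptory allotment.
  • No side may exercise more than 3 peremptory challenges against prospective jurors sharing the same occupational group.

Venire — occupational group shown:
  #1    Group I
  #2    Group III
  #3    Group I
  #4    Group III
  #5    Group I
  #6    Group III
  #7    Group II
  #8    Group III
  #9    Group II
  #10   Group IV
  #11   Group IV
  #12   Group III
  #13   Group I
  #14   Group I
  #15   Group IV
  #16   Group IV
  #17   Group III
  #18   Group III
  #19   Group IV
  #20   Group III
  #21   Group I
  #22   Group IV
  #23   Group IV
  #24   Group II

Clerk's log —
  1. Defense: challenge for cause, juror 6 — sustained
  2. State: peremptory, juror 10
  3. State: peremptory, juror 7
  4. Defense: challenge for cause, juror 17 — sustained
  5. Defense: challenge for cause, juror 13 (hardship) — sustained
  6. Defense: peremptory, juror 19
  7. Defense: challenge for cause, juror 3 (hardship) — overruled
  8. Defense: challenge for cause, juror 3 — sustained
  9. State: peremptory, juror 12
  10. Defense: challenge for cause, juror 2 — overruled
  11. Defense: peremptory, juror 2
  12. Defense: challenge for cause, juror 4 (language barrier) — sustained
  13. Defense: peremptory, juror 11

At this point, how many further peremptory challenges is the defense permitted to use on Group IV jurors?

Defense peremptories so far: #19, #2, #11 — 3 of 4 used, 1 left overall.
Against Group IV: #19, #11 — 2 used; per-group cap 3 leaves 1.
Binding limit: min(1, 1) = 1.

1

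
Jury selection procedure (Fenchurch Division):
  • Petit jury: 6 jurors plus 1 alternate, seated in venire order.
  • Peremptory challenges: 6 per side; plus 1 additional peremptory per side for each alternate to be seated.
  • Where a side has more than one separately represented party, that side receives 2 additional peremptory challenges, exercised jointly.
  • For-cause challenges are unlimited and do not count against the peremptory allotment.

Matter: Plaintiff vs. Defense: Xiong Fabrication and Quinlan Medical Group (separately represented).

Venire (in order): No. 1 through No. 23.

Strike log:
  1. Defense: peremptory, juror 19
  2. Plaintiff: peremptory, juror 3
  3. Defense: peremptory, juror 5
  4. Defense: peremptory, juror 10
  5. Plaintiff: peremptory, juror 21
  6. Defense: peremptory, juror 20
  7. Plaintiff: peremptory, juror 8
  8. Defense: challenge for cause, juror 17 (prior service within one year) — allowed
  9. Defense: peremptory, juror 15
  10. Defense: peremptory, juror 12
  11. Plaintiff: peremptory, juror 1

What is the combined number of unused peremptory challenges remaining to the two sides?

6

Plaintiff allotment: 6 base + 1 × 1 alternate = 7. Defense allotment: 6 base + 1 × 1 alternate + 2 multi-party = 9.
Plaintiff peremptories used: #3, #21, #8, #1 — 4.
Defense peremptories used: #19, #5, #10, #20, #15, #12 — 6 (the for-cause on #17 doesn't count).
Remaining: (7 − 4) + (9 − 6) = 6.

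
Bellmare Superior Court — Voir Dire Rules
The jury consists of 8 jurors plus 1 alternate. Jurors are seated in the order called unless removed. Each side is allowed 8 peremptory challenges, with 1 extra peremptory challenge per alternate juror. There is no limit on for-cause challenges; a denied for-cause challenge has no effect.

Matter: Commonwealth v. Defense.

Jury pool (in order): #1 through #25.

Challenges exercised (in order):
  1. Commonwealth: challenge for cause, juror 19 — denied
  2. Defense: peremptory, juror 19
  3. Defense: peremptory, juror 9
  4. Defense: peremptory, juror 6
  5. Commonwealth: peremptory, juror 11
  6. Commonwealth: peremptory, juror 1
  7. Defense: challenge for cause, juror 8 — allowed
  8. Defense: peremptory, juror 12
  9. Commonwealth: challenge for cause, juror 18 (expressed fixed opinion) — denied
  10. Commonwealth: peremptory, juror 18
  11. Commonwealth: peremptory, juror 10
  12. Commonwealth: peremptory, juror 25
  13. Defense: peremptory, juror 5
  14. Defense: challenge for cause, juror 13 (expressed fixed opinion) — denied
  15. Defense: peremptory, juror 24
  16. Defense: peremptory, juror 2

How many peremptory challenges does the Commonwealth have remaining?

Commonwealth allotment: 8 base + 1 × 1 alternate = 9.
Commonwealth peremptories used: #11, #1, #18, #10, #25 — 5 (for-cause on #19, #18 don't count).
Remaining: 9 − 5 = 4.

4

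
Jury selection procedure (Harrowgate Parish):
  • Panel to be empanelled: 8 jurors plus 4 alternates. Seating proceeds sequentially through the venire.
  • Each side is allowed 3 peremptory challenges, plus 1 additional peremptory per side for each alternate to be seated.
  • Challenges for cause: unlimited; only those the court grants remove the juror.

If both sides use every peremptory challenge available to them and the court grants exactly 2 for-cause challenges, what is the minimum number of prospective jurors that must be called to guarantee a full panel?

28

Seats to fill: 8 + 4 alternates = 12.
Peremptories: 3 + 1×4 = 7 per side × 2 sides = 14.
For-cause removals: 2.
Minimum venire: 12 + 14 + 2 = 28.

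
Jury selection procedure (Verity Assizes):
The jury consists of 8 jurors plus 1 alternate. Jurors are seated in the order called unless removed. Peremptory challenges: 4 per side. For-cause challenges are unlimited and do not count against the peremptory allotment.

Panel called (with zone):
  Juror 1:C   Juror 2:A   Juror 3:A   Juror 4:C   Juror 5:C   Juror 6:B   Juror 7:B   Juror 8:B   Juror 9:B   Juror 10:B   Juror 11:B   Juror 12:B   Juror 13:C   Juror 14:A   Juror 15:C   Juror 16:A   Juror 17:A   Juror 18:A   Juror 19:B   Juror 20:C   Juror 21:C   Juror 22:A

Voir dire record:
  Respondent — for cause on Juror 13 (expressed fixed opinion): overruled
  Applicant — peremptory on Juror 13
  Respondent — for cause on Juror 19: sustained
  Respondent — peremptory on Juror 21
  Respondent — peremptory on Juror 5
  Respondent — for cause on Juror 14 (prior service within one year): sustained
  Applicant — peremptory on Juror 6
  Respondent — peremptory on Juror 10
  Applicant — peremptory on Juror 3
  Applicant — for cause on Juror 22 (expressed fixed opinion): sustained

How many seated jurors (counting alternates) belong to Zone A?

1

Removed: #3, #5, #6, #10, #13, #14, #19, #21, #22.
Seated (9 incl. alternates): #1, #2, #4, #7, #8, #9, #11, #12, #15.
Of those, in Zone A: #2 → 1.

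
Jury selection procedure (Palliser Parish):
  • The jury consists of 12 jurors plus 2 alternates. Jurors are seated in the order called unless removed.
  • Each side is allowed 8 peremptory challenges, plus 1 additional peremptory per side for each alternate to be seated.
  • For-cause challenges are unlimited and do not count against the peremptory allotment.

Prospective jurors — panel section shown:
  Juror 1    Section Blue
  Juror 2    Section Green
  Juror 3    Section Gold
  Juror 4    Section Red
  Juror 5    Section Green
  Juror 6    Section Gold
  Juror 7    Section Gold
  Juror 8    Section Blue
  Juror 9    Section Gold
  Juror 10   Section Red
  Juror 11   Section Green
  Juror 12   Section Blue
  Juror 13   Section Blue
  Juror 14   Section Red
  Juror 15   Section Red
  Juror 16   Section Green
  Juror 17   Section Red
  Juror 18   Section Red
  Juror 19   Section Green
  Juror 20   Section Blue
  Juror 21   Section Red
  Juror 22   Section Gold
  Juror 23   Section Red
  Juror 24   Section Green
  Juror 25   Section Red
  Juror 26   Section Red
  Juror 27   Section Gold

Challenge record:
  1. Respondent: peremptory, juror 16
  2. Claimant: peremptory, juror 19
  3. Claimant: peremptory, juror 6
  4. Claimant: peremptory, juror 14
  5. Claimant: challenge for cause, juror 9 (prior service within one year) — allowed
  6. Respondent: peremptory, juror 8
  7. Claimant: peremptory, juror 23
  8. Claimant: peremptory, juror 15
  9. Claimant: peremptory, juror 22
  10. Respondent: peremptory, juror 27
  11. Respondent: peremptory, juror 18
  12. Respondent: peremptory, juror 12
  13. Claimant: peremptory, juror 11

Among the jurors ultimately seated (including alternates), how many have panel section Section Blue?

Removed: #6, #8, #9, #11, #12, #14, #15, #16, #18, #19, #22, #23, #27.
Seated (14 incl. alternates): #1, #2, #3, #4, #5, #7, #10, #13, #17, #20, #21, #24, #25, #26.
Of those, in Section Blue: #1, #13, #20 → 3.

3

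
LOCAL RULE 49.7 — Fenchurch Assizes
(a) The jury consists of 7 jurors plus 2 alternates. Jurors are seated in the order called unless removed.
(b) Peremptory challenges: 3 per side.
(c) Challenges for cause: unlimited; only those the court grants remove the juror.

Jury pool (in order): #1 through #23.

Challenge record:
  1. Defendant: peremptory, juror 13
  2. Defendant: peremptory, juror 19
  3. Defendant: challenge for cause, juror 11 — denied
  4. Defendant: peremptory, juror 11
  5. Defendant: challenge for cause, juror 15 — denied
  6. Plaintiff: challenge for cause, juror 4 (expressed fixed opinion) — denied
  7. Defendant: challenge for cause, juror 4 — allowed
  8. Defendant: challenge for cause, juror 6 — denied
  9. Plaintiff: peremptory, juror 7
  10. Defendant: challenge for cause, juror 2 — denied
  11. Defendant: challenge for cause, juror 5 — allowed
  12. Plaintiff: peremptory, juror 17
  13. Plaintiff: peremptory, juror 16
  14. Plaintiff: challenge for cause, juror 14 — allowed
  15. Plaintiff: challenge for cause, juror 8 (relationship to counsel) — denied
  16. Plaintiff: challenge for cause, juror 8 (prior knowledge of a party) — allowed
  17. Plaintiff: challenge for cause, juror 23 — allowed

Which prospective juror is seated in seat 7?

12

Removed: #4, #5, #7, #8, #11, #13, #14, #16, #17, #19, #23. (#2, #6, #15 stay — for-cause denied.)
Filling seats in venire order through position 7: #1, #2, #3, #6, #9, #10, #12.
So seat 7 is #12.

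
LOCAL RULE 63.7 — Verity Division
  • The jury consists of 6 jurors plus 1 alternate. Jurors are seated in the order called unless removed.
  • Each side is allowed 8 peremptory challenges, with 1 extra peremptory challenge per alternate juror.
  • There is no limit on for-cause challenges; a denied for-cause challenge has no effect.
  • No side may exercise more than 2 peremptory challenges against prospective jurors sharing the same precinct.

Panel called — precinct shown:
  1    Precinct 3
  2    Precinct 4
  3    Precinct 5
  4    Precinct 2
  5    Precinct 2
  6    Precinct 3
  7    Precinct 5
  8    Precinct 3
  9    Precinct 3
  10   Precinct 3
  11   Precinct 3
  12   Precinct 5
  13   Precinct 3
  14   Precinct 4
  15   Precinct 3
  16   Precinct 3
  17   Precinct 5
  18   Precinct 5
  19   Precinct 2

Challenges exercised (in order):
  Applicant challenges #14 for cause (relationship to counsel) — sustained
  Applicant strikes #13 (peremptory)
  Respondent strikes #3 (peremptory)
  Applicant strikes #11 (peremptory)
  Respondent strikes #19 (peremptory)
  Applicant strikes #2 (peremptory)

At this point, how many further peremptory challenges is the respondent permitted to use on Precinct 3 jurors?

Respondent peremptories so far: #3, #19 — 2 of 9 used, 7 left overall.
Against Precinct 3: none yet — per-precinct cap 2 leaves 2.
Binding limit: min(7, 2) = 2.

2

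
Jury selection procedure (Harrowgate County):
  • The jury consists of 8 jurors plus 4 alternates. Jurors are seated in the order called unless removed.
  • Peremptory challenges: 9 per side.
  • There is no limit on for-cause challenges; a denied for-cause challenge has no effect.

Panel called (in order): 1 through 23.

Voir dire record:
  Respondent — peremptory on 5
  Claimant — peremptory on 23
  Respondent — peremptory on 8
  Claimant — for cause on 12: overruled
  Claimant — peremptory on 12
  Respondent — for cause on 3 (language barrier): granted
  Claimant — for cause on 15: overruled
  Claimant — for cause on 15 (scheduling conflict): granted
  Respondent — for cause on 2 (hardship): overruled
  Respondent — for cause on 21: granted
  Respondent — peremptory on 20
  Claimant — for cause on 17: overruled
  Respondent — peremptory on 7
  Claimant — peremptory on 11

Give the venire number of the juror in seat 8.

14

Removed: #3, #5, #7, #8, #11, #12, #15, #20, #21, #23. (#2, #17 stay — for-cause denied.)
Seating in order: seats 1–8 → #1, #2, #4, #6, #9, #10, #13, #14; alternates → #16, #17, #18, #19.
So seat 8 is #14.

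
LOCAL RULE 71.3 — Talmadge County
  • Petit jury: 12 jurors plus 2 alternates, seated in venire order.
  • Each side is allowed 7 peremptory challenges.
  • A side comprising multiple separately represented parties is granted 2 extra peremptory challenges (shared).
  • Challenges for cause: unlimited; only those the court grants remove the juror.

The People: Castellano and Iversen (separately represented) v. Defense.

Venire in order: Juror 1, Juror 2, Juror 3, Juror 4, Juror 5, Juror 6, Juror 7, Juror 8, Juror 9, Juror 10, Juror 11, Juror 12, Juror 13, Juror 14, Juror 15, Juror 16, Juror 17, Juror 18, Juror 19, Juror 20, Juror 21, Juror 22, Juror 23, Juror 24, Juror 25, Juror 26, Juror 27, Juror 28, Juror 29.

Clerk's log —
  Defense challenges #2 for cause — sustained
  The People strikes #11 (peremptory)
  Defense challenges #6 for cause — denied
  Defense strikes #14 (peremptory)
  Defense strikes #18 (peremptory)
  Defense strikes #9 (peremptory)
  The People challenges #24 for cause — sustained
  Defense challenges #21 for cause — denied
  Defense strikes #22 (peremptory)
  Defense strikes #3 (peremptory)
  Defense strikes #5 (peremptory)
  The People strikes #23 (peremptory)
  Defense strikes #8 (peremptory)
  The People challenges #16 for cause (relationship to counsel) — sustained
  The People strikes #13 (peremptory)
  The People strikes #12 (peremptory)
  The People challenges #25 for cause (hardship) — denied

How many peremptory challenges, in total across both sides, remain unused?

5

The People allotment: 7 base + 2 multi-party = 9. Defense allotment: 7.
The People peremptories used: #11, #23, #13, #12 — 4 (for-cause on #24, #16, #25 don't count).
Defense peremptories used: #14, #18, #9, #22, #3, #5, #8 — 7 (for-cause on #2, #6, #21 don't count).
Remaining: (9 − 4) + (7 − 7) = 5.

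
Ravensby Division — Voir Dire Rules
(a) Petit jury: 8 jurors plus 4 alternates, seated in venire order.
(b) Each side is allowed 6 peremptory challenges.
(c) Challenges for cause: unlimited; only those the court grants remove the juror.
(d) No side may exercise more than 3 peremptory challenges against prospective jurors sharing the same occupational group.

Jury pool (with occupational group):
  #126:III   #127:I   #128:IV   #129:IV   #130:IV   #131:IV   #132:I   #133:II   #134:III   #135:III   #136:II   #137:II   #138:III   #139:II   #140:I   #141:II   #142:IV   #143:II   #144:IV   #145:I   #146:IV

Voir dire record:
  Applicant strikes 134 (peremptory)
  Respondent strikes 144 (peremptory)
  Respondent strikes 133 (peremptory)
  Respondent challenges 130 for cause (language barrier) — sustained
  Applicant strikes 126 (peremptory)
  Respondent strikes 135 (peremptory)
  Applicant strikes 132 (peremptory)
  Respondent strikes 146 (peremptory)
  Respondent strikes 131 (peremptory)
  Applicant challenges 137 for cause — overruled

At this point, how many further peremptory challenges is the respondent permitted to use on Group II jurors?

Respondent peremptories so far: #144, #133, #135, #146, #131 — 5 of 6 used, 1 left overall.
Against Group II: #133 — 1 used; per-group cap 3 leaves 2.
Binding limit: min(1, 2) = 1.

1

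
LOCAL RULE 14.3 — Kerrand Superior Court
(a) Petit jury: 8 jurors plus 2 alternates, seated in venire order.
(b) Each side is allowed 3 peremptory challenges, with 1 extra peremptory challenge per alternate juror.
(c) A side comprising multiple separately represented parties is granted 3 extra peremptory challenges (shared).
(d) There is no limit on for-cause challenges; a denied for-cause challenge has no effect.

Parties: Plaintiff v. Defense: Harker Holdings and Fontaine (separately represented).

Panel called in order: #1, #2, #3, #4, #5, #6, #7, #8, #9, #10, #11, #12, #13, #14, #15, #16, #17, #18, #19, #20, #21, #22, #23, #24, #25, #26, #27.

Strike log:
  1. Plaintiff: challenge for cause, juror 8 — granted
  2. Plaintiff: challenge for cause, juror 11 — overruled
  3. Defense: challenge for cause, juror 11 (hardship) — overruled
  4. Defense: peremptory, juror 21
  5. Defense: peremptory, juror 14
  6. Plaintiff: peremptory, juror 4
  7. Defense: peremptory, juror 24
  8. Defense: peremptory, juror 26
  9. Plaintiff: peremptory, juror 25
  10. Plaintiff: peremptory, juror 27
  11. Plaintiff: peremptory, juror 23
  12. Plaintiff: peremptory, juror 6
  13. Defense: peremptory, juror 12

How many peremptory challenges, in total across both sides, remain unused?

Plaintiff allotment: 3 base + 1 × 2 alternates = 5. Defense allotment: 3 base + 1 × 2 alternates + 3 multi-party = 8.
Plaintiff peremptories used: #4, #25, #27, #23, #6 — 5 (for-cause on #8, #11 don't count).
Defense peremptories used: #21, #14, #24, #26, #12 — 5 (the for-cause on #11 doesn't count).
Remaining: (5 − 5) + (8 − 5) = 3.

3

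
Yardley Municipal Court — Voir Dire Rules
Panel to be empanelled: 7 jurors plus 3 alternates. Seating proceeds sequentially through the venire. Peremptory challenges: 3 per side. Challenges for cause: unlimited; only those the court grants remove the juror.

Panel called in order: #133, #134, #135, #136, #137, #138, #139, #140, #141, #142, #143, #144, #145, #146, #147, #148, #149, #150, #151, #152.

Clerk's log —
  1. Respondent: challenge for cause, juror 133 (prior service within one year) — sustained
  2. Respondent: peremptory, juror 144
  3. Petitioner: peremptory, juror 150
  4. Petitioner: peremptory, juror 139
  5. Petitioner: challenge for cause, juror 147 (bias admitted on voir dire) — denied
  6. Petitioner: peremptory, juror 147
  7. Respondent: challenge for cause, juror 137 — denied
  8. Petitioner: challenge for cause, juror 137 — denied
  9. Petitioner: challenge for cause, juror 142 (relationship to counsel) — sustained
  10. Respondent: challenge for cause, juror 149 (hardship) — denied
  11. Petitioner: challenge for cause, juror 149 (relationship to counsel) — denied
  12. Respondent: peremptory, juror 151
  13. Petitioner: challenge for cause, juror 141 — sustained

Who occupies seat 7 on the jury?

143

Removed: #133, #139, #141, #142, #144, #147, #150, #151. (#137, #149 stay — for-cause denied.)
Seating in order: seats 1–7 → #134, #135, #136, #137, #138, #140, #143; alternates → #145, #146, #148.
So seat 7 is #143.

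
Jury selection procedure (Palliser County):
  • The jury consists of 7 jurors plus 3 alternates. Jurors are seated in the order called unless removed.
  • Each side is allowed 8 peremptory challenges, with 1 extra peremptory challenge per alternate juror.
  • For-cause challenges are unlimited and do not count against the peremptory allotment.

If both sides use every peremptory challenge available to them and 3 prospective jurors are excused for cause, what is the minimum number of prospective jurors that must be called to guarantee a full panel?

Seats to fill: 7 + 3 alternates = 10.
Peremptories: 8 + 1×3 = 11 per side × 2 sides = 22.
For-cause removals: 3.
Minimum venire: 10 + 22 + 3 = 35.

35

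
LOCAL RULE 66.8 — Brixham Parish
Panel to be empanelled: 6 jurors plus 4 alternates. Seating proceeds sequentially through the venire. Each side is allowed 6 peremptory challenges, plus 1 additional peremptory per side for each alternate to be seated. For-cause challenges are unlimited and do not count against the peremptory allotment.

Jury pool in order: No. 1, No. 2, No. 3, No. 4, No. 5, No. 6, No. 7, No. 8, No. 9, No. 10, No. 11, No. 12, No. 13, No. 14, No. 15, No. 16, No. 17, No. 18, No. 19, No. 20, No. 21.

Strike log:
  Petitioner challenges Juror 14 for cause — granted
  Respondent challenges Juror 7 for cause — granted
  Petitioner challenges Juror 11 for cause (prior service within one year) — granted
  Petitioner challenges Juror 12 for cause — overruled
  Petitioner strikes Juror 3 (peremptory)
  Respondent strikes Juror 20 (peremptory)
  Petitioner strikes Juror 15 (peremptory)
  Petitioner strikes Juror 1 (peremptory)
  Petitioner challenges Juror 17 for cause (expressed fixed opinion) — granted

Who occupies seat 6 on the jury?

Removed: #1, #3, #7, #11, #14, #15, #17, #20. (#12 stays — for-cause denied.)
Seating in order: seats 1–6 → #2, #4, #5, #6, #8, #9; alternates → #10, #12, #13, #16.
So seat 6 is #9.

9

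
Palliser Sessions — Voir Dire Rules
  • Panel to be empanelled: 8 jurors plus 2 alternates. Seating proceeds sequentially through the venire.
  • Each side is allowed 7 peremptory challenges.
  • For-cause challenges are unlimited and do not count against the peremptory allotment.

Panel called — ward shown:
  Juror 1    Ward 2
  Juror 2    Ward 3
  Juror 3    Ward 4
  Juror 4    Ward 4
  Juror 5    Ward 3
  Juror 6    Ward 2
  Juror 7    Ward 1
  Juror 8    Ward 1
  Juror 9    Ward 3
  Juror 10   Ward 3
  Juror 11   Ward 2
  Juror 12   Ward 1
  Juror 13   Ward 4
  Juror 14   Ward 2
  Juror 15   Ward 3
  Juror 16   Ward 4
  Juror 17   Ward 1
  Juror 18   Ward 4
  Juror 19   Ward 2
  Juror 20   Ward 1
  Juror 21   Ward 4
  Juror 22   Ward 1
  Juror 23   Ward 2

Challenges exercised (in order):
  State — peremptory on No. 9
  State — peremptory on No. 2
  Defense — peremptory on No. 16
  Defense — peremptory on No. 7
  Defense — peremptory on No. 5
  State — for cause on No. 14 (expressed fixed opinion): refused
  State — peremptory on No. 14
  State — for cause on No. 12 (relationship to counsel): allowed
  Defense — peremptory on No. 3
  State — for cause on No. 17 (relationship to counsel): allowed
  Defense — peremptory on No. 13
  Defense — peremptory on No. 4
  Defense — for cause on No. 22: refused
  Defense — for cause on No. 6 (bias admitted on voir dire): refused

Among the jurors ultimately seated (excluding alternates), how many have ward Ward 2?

Removed: #2, #3, #4, #5, #7, #9, #12, #13, #14, #16, #17.
Seated jurors 1–8: #1, #6, #8, #10, #11, #15, #18, #19 (alternates #20, #21 not counted).
Of those, in Ward 2: #1, #6, #11, #19 → 4.

4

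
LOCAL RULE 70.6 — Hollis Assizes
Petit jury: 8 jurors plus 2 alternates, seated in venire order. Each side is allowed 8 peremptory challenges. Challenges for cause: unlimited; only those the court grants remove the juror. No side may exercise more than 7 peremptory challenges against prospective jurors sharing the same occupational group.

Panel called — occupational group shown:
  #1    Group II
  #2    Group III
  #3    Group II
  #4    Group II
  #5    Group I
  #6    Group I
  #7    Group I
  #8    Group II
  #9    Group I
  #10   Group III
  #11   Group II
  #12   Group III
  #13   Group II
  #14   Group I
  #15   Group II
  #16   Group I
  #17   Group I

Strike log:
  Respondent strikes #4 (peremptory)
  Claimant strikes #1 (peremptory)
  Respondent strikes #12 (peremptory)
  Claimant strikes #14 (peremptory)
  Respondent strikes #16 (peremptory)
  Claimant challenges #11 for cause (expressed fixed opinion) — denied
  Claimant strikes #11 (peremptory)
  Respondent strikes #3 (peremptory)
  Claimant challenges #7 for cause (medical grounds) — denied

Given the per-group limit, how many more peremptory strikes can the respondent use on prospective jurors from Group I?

Respondent peremptories so far: #4, #12, #16, #3 — 4 of 8 used, 4 left overall.
Against Group I: #16 — 1 used; per-group cap 7 leaves 6.
Binding limit: min(4, 6) = 4.

4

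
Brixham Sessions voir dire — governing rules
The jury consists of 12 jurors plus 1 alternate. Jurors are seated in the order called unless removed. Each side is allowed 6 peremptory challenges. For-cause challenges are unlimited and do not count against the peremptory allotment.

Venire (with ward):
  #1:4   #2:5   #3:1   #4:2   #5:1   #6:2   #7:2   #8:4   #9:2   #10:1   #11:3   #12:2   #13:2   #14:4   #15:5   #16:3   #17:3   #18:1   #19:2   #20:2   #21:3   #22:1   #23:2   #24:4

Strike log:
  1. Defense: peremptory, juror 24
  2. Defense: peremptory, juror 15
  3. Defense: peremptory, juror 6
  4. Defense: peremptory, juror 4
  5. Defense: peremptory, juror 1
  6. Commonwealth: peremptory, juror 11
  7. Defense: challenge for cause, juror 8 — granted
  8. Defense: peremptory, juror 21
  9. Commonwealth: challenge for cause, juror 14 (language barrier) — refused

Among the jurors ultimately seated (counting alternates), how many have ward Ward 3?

Removed: #1, #4, #6, #8, #11, #15, #21, #24.
Seated (13 incl. alternates): #2, #3, #5, #7, #9, #10, #12, #13, #14, #16, #17, #18, #19.
Of those, in Ward 3: #16, #17 → 2.

2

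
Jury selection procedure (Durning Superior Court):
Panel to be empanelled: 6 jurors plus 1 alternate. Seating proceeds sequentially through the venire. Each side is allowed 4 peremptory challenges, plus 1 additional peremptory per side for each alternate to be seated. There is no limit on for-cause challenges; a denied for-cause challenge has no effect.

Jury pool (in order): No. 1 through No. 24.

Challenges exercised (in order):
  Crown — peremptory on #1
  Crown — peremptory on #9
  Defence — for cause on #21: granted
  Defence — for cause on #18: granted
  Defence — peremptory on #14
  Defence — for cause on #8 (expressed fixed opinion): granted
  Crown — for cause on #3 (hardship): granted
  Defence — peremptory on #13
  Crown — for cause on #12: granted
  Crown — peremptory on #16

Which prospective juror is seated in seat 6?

Removed: #1, #3, #8, #9, #12, #13, #14, #16, #18, #21.
Seating in order: seats 1–6 → #2, #4, #5, #6, #7, #10; alternates → #11.
So seat 6 is #10.

10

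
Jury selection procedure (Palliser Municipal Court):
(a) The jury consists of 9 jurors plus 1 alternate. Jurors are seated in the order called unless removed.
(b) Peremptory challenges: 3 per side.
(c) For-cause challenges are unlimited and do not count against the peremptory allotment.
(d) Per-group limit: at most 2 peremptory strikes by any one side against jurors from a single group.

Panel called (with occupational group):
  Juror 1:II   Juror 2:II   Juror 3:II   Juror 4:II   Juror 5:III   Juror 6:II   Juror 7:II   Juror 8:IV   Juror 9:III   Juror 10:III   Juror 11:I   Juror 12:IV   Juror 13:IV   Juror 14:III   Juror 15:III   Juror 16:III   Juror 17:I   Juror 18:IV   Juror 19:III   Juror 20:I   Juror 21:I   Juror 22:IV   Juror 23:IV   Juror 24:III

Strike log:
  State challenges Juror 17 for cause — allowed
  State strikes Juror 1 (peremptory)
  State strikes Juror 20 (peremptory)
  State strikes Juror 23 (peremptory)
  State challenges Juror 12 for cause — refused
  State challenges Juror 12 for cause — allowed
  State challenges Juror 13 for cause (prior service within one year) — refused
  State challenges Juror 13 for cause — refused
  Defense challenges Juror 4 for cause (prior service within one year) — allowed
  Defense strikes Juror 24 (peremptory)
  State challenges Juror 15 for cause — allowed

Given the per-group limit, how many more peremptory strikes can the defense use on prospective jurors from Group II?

Defense peremptories so far: #24 — 1 of 3 used, 2 left overall.
Against Group II: none yet — per-group cap 2 leaves 2.
Binding limit: min(2, 2) = 2.

2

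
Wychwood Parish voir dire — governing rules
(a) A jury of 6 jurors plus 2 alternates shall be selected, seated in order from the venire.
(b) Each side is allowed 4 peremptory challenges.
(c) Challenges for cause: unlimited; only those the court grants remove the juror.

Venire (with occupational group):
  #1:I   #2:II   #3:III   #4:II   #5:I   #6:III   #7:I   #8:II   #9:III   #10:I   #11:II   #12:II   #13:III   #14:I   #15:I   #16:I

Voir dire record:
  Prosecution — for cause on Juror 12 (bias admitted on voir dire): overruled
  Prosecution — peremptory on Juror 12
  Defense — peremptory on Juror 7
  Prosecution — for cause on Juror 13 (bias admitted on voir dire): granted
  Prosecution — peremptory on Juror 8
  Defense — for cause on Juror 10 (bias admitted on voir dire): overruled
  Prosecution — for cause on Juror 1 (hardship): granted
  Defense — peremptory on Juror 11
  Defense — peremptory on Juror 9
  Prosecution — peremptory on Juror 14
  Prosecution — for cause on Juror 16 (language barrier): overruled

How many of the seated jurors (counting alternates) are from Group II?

2

Removed: #1, #7, #8, #9, #11, #12, #13, #14.
Seated (8 incl. alternates): #2, #3, #4, #5, #6, #10, #15, #16.
Of those, in Group II: #2, #4 → 2.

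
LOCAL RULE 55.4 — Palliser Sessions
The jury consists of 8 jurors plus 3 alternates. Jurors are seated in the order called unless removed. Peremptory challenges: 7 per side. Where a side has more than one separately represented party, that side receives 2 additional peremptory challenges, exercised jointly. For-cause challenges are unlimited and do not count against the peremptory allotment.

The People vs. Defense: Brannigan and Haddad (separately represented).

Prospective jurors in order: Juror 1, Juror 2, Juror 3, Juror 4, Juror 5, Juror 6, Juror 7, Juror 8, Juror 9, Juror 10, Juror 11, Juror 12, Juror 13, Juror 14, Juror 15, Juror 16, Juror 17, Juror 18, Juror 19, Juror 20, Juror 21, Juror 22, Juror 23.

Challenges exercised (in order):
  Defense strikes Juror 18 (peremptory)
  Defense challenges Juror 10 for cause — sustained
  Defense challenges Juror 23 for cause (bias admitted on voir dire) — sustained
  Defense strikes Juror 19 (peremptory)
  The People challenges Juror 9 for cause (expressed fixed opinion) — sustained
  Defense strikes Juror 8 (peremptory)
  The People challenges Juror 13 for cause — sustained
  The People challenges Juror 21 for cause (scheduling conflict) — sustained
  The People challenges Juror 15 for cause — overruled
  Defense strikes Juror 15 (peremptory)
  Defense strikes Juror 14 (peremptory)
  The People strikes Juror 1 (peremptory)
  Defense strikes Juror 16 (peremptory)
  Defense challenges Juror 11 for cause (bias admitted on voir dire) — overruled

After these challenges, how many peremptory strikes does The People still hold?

6

The People allotment: 7.
The People peremptories used: #1 — 1 (for-cause on #9, #13, #21, #15 don't count).
Remaining: 7 − 1 = 6.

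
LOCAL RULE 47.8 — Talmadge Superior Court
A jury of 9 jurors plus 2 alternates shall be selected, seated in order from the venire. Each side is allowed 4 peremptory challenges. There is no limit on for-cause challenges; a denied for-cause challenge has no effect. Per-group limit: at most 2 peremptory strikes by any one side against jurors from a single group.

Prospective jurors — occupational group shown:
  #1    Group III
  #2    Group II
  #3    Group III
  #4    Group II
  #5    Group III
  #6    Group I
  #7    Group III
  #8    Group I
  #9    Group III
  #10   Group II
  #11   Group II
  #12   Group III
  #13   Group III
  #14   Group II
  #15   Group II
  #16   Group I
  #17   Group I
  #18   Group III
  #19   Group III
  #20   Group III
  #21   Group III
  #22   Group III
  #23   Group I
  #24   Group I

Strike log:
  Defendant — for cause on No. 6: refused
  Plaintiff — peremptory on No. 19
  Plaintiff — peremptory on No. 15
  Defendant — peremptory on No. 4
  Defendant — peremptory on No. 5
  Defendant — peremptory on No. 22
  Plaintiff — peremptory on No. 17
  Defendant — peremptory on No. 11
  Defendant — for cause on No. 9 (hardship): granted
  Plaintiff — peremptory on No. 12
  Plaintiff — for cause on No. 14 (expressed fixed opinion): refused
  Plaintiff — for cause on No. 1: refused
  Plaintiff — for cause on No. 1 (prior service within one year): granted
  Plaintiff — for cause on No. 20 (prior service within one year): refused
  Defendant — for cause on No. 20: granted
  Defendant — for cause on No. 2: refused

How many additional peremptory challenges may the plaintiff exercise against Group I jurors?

Plaintiff peremptories so far: #19, #15, #17, #12 — 4 of 4 used, 0 left overall.
Against Group I: #17 — 1 used; per-group cap 2 leaves 1.
Binding limit: min(0, 1) = 0.

0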